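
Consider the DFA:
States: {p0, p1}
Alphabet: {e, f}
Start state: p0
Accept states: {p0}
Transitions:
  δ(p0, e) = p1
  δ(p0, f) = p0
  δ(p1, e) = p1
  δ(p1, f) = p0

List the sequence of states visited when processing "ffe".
read 'f': p0 → p0
  read 'f': p0 → p0
  read 'e': p0 → p1
p0 -> p0 -> p0 -> p1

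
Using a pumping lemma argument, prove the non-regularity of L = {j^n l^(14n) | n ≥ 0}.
Assume L is regular with pumping length p. Idea: pumping the j-block breaks the 1:14 ratio.
Choose s = j^p l^(14p) (length 15p ≥ p). By the pumping lemma, s = xyz with |xy| ≤ p, |y| > 0, so y = j^k with k ≥ 1. Then xy²z = j^(p+k) l^(14p). For this to be in L we would need 14p = 14(p+k), i.e. 14k = 0, contradicting k ≥ 1. So xy²z ∉ L.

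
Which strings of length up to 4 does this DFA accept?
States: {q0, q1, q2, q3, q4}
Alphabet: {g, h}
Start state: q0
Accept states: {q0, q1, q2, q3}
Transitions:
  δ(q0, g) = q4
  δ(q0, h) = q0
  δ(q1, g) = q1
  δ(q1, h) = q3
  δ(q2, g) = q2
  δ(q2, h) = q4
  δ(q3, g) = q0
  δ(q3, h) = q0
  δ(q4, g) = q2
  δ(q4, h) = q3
ε, h, gg, gh, hh, ggg, ghg, ghh, hgg, hgh, hhh, gggg, gghg, gghh, ghgh, ghhh, hggg, hghg, hghh, hhgg, hhgh, hhhh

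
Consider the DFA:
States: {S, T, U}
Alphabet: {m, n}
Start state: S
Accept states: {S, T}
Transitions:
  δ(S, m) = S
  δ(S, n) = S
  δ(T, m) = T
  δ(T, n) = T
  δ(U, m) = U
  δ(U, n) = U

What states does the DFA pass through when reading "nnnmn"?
read 'n': S → S
  read 'n': S → S
  read 'n': S → S
  read 'm': S → S
  read 'n': S → S
S -> S -> S -> S -> S -> S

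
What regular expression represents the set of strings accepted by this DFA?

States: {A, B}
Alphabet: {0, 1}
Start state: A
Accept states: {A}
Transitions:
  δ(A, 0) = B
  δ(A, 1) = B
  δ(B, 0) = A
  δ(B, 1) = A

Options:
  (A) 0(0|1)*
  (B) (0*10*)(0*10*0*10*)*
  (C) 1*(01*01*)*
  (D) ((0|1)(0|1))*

Check each option against the DFA on short strings; one disagreement eliminates an option:
  (A) 0(0|1)*: on ε the DFA stays in A and accepts (A ∈ Accept), but the regex does not match it → eliminate
  (B) (0*10*)(0*10*0*10*)*: on ε the DFA stays in A and accepts (A ∈ Accept), but the regex does not match it → eliminate
  (C) 1*(01*01*)*: on '1' the DFA goes A → B and rejects (B ∉ Accept), but the regex matches it → eliminate
  (D) ((0|1)(0|1))*: agrees with the DFA on every string of length ≤ 6
Only (D) is consistent with the DFA.
(D) ((0|1)(0|1))*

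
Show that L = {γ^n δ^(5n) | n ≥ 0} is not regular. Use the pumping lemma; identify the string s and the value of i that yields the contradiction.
Assume L is regular with pumping length p. Idea: pumping the γ-block breaks the 1:5 ratio.
Choose s = γ^p δ^(5p) (length 6p ≥ p). By the pumping lemma, s = xyz with |xy| ≤ p, |y| > 0, so y = γ^k with k ≥ 1. Then xy²z = γ^(p+k) δ^(5p). For this to be in L we would need 5p = 5(p+k), i.e. 5k = 0, contradicting k ≥ 1. So xy²z ∉ L.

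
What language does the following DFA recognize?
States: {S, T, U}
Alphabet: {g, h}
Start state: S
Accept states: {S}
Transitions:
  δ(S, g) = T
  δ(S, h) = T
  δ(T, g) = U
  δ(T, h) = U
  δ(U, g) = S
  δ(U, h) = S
Testing a few strings:
  'hhgh' → reject
  'gg' → reject
  'gh' → reject
  'hgg' → accept
State roles: S=length ≡ 0 (mod 3); T=length ≡ 1 (mod 3); U=length ≡ 2 (mod 3)
All strings over {g,h} whose length is a multiple of 3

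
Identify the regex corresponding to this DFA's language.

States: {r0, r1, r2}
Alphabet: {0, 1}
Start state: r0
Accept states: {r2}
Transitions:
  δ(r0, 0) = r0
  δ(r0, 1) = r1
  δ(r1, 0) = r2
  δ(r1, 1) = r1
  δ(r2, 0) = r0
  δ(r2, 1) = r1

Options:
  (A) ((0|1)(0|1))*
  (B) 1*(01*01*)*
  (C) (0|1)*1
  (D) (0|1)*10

Check each option against the DFA on short strings; one disagreement eliminates an option:
  (A) ((0|1)(0|1))*: on ε the DFA stays in r0 and rejects (r0 ∉ Accept), but the regex matches it → eliminate
  (B) 1*(01*01*)*: on ε the DFA stays in r0 and rejects (r0 ∉ Accept), but the regex matches it → eliminate
  (C) (0|1)*1: on '1' the DFA goes r0 → r1 and rejects (r1 ∉ Accept), but the regex matches it → eliminate
  (D) (0|1)*10: agrees with the DFA on every string of length ≤ 6
Only (D) is consistent with the DFA.
(D) (0|1)*10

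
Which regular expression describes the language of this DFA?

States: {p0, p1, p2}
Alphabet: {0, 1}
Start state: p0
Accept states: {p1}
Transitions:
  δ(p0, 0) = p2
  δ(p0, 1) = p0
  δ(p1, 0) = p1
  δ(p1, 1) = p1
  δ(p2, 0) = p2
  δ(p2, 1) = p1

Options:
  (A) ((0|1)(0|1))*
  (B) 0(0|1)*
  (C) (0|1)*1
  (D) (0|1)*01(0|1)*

Check each option against the DFA on short strings; one disagreement eliminates an option:
  (A) ((0|1)(0|1))*: on ε the DFA stays in p0 and rejects (p0 ∉ Accept), but the regex matches it → eliminate
  (B) 0(0|1)*: on '0' the DFA goes p0 → p2 and rejects (p2 ∉ Accept), but the regex matches it → eliminate
  (C) (0|1)*1: on '1' the DFA goes p0 → p0 and rejects (p0 ∉ Accept), but the regex matches it → eliminate
  (D) (0|1)*01(0|1)*: agrees with the DFA on every string of length ≤ 6
Only (D) is consistent with the DFA.
(D) (0|1)*01(0|1)*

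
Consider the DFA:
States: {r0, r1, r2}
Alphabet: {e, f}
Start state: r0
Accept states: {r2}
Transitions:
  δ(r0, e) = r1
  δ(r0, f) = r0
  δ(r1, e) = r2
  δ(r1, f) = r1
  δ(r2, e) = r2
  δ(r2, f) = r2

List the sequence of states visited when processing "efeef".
read 'e': r0 → r1
  read 'f': r1 → r1
  read 'e': r1 → r2
  read 'e': r2 → r2
  read 'f': r2 → r2
r0 -> r1 -> r1 -> r2 -> r2 -> r2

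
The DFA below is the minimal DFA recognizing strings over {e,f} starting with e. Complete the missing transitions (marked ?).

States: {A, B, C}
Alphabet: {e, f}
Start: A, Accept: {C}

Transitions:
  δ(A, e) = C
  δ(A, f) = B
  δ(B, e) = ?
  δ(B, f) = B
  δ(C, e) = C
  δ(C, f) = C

From the language and accept set, identify what each state tracks — A: no input read; B: started with f (dead); C: started with e.
Each missing δ(q, a) is the state matching the new tracked value after reading a.
δ(B, e) = B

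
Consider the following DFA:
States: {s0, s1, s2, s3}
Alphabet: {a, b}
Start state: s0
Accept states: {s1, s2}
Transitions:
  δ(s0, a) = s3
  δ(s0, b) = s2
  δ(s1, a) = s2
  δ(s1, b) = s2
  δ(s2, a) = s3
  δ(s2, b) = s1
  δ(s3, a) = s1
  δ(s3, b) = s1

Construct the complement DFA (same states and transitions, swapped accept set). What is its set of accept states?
Complement accept states = All states \ Original accept states
= {s0, s1, s2, s3} \ {s1, s2}
{s0, s3}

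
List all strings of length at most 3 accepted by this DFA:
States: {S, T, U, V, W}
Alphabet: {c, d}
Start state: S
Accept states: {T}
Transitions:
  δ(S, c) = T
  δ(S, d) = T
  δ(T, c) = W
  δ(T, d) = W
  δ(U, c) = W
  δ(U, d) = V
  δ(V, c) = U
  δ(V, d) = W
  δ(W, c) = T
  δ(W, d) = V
c, d, ccc, cdc, dcc, ddc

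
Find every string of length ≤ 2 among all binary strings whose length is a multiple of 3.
ε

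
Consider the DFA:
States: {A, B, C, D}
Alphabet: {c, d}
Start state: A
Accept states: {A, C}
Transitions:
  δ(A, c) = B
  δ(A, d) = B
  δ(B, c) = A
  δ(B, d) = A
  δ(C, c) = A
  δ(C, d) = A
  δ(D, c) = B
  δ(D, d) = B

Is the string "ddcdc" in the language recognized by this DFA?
Processing string "ddcdc":
  A --d--> B
  B --d--> A
  A --c--> B
  B --d--> A
  A --c--> B
Final state: B
Accept states: {A, C}
No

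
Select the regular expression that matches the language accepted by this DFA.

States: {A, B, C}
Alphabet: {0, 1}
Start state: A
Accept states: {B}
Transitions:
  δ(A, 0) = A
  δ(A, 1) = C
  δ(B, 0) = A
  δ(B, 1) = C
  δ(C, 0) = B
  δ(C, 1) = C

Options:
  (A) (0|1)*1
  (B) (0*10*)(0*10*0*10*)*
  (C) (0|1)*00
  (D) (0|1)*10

Check each option against the DFA on short strings; one disagreement eliminates an option:
  (A) (0|1)*1: on '1' the DFA goes A → C and rejects (C ∉ Accept), but the regex matches it → eliminate
  (B) (0*10*)(0*10*0*10*)*: on '1' the DFA goes A → C and rejects (C ∉ Accept), but the regex matches it → eliminate
  (C) (0|1)*00: on '00' the DFA goes A → A → A and rejects (A ∉ Accept), but the regex matches it → eliminate
  (D) (0|1)*10: agrees with the DFA on every string of length ≤ 6
Only (D) is consistent with the DFA.
(D) (0|1)*10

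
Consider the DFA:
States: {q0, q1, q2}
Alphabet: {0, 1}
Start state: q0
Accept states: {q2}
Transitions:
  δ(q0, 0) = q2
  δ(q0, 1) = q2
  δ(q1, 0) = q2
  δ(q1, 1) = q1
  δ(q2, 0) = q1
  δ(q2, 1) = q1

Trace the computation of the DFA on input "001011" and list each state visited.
read '0': q0 → q2
  read '0': q2 → q1
  read '1': q1 → q1
  read '0': q1 → q2
  read '1': q2 → q1
  read '1': q1 → q1
q0 -> q2 -> q1 -> q1 -> q2 -> q1 -> q1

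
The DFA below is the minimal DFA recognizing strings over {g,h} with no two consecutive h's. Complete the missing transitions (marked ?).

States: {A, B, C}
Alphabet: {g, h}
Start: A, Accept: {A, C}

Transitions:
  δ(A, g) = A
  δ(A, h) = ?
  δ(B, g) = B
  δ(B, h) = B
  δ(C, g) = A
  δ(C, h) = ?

From the language and accept set, identify what each state tracks — A: last symbol not h (ok); B: saw hh (dead); C: last symbol h (ok).
Each missing δ(q, a) is the state matching the new tracked value after reading a.
δ(A, h) = C; δ(C, h) = B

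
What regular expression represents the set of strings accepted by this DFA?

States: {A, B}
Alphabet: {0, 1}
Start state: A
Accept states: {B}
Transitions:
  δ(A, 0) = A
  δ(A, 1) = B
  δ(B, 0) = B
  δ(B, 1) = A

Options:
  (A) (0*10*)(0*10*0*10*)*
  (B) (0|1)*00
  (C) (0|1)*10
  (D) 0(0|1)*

Check each option against the DFA on short strings; one disagreement eliminates an option:
  (A) (0*10*)(0*10*0*10*)*: agrees with the DFA on every string of length ≤ 6
  (B) (0|1)*00: on '1' the DFA goes A → B and accepts (B ∈ Accept), but the regex does not match it → eliminate
  (C) (0|1)*10: on '1' the DFA goes A → B and accepts (B ∈ Accept), but the regex does not match it → eliminate
  (D) 0(0|1)*: on '0' the DFA goes A → A and rejects (A ∉ Accept), but the regex matches it → eliminate
Only (A) is consistent with the DFA.
(A) (0*10*)(0*10*0*10*)*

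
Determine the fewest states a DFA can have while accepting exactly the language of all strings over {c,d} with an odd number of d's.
By Myhill–Nerode, count the distinguishable equivalence classes: two classes — parity of the count of d's.
2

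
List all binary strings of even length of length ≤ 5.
ε, 00, 01, 10, 11, 0000, 0001, 0010, 0011, 0100, 0101, 0110, 0111, 1000, 1001, 1010, 1011, 1100, 1101, 1110, 1111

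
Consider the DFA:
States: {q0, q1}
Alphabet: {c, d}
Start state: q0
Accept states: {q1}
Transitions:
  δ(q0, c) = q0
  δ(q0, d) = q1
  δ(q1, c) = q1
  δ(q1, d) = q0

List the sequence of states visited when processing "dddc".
read 'd': q0 → q1
  read 'd': q1 → q0
  read 'd': q0 → q1
  read 'c': q1 → q1
q0 -> q1 -> q0 -> q1 -> q1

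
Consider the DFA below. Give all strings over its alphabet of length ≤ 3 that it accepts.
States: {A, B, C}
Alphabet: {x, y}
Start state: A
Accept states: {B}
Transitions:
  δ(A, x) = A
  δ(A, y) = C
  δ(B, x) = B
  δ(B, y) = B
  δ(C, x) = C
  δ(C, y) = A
None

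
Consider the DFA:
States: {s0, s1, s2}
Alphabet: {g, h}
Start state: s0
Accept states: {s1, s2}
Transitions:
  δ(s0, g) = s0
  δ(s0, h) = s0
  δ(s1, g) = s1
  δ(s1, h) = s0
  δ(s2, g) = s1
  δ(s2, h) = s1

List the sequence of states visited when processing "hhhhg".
read 'h': s0 → s0
  read 'h': s0 → s0
  read 'h': s0 → s0
  read 'h': s0 → s0
  read 'g': s0 → s0
s0 -> s0 -> s0 -> s0 -> s0 -> s0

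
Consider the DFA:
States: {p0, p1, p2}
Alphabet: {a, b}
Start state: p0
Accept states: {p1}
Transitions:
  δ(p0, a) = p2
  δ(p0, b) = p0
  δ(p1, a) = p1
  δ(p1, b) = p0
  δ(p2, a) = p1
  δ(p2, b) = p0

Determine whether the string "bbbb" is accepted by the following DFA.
Processing string "bbbb":
  p0 --b--> p0
  p0 --b--> p0
  p0 --b--> p0
  p0 --b--> p0
Final state: p0
Accept states: {p1}
No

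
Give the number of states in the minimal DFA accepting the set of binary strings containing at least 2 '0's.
By Myhill–Nerode, count the distinguishable equivalence classes: 3 classes — having seen 0, 1, or ≥2 copies of '0'; any two classes i < j (j ≤ 2) are distinguished by the string 0^(2−j), which takes class j to 2 copies (accepted) but leaves class i below 2 (rejected).
3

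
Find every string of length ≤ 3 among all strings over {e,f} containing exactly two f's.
ff, eff, fef, ffe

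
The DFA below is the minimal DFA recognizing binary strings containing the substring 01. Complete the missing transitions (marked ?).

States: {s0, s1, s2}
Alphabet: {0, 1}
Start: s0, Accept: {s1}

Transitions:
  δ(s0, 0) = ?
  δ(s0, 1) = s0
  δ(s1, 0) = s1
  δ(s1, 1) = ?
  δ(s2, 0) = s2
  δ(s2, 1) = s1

From the language and accept set, identify what each state tracks — s0: no 0 seen yet; s1: substring 01 seen; s2: seen a 0, waiting for 1.
Each missing δ(q, a) is the state matching the new tracked value after reading a.
δ(s0, 0) = s2; δ(s1, 1) = s1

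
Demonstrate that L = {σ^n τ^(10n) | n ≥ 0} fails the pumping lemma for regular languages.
Assume L is regular with pumping length p. Idea: pumping the σ-block breaks the 1:10 ratio.
Choose s = σ^p τ^(10p) (length 11p ≥ p). By the pumping lemma, s = xyz with |xy| ≤ p, |y| > 0, so y = σ^k with k ≥ 1. Then xy²z = σ^(p+k) τ^(10p). For this to be in L we would need 10p = 10(p+k), i.e. 10k = 0, contradicting k ≥ 1. So xy²z ∉ L.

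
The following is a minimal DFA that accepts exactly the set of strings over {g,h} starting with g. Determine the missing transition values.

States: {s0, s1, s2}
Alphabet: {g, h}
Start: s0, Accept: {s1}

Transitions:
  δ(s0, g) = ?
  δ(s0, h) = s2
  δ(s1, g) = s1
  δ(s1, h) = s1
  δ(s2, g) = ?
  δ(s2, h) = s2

From the language and accept set, identify what each state tracks — s0: no input read; s1: started with g; s2: started with h (dead).
Each missing δ(q, a) is the state matching the new tracked value after reading a.
δ(s0, g) = s1; δ(s2, g) = s2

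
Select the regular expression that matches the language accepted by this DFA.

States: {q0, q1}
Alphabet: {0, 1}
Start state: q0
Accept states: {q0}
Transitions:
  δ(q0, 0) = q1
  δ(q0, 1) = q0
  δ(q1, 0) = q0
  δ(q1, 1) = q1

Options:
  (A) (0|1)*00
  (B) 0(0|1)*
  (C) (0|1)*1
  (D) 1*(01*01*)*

Check each option against the DFA on short strings; one disagreement eliminates an option:
  (A) (0|1)*00: on ε the DFA stays in q0 and accepts (q0 ∈ Accept), but the regex does not match it → eliminate
  (B) 0(0|1)*: on ε the DFA stays in q0 and accepts (q0 ∈ Accept), but the regex does not match it → eliminate
  (C) (0|1)*1: on ε the DFA stays in q0 and accepts (q0 ∈ Accept), but the regex does not match it → eliminate
  (D) 1*(01*01*)*: agrees with the DFA on every string of length ≤ 6
Only (D) is consistent with the DFA.
(D) 1*(01*01*)*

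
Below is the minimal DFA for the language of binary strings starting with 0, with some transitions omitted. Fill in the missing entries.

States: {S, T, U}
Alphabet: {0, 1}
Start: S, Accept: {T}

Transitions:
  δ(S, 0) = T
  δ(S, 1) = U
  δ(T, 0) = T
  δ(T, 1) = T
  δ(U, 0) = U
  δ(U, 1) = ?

From the language and accept set, identify what each state tracks — S: no input read; T: started with 0; U: started with 1 (dead).
Each missing δ(q, a) is the state matching the new tracked value after reading a.
δ(U, 1) = U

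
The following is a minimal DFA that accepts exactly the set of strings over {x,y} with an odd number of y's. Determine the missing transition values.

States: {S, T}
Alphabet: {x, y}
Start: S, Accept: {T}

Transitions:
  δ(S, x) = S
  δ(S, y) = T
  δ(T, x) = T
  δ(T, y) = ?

From the language and accept set, identify what each state tracks — S: even number of y's so far; T: odd number of y's so far.
Each missing δ(q, a) is the state matching the new tracked value after reading a.
δ(T, y) = S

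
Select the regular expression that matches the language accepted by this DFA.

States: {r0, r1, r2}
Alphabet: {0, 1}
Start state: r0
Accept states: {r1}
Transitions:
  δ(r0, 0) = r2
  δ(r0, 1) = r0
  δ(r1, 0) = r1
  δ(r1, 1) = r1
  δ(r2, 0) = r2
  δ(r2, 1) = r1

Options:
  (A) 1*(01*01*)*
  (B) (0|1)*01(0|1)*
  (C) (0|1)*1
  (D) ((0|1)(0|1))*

Check each option against the DFA on short strings; one disagreement eliminates an option:
  (A) 1*(01*01*)*: on ε the DFA stays in r0 and rejects (r0 ∉ Accept), but the regex matches it → eliminate
  (B) (0|1)*01(0|1)*: agrees with the DFA on every string of length ≤ 6
  (C) (0|1)*1: on '1' the DFA goes r0 → r0 and rejects (r0 ∉ Accept), but the regex matches it → eliminate
  (D) ((0|1)(0|1))*: on ε the DFA stays in r0 and rejects (r0 ∉ Accept), but the regex matches it → eliminate
Only (B) is consistent with the DFA.
(B) (0|1)*01(0|1)*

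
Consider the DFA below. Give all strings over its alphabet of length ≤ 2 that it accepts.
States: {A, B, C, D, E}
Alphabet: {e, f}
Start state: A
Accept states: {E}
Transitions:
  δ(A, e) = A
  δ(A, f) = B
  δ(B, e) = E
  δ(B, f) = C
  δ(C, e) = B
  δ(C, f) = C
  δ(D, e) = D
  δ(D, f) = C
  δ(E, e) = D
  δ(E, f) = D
fe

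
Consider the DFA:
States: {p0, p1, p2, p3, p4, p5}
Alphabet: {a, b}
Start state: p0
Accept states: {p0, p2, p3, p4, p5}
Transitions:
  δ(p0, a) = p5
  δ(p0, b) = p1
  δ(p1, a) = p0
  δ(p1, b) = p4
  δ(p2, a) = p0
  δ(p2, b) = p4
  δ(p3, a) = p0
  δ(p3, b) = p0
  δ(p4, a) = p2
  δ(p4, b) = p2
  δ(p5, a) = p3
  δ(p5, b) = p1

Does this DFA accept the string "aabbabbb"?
Processing string "aabbabbb":
  p0 --a--> p5
  p5 --a--> p3
  p3 --b--> p0
  p0 --b--> p1
  p1 --a--> p0
  p0 --b--> p1
  p1 --b--> p4
  p4 --b--> p2
Final state: p2
Accept states: {p0, p2, p3, p4, p5}
Yes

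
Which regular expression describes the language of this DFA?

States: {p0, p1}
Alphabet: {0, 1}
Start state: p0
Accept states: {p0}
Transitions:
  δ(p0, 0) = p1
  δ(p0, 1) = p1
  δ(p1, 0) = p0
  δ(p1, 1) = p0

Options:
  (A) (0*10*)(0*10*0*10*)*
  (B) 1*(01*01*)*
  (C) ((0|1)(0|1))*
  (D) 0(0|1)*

Check each option against the DFA on short strings; one disagreement eliminates an option:
  (A) (0*10*)(0*10*0*10*)*: on ε the DFA stays in p0 and accepts (p0 ∈ Accept), but the regex does not match it → eliminate
  (B) 1*(01*01*)*: on '1' the DFA goes p0 → p1 and rejects (p1 ∉ Accept), but the regex matches it → eliminate
  (C) ((0|1)(0|1))*: agrees with the DFA on every string of length ≤ 6
  (D) 0(0|1)*: on ε the DFA stays in p0 and accepts (p0 ∈ Accept), but the regex does not match it → eliminate
Only (C) is consistent with the DFA.
(C) ((0|1)(0|1))*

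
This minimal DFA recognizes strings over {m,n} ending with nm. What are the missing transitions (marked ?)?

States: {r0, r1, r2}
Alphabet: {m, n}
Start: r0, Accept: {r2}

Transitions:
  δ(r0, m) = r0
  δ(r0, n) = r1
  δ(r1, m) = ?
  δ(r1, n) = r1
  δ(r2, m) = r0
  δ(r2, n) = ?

From the language and accept set, identify what each state tracks — r0: no suffix match; r1: one trailing n; r2: suffix is nm.
Each missing δ(q, a) is the state matching the new tracked value after reading a.
δ(r1, m) = r2; δ(r2, n) = r1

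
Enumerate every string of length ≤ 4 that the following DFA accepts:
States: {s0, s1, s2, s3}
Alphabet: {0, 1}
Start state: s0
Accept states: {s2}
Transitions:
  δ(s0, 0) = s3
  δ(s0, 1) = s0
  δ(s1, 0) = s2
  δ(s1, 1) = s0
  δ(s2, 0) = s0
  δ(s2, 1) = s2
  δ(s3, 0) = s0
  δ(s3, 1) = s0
None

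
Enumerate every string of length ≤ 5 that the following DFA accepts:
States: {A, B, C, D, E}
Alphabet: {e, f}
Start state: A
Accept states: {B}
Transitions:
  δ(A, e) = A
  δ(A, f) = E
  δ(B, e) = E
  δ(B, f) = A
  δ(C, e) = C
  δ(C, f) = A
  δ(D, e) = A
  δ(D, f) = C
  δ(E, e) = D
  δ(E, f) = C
None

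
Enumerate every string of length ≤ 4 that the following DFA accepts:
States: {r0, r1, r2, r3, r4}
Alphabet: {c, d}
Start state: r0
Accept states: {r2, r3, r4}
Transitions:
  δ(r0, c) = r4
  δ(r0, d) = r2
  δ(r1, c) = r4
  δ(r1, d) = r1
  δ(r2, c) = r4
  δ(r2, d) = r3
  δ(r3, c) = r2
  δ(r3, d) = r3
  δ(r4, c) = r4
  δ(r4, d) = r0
c, d, cc, dc, dd, ccc, cdc, cdd, dcc, ddc, ddd, cccc, ccdc, ccdd, cdcc, cddc, cddd, dccc, dcdc, dcdd, ddcc, ddcd, dddc, dddd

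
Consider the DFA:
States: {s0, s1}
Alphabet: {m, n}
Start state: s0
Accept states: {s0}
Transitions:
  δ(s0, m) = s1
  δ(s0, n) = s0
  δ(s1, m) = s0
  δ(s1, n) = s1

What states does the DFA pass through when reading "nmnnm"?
read 'n': s0 → s0
  read 'm': s0 → s1
  read 'n': s1 → s1
  read 'n': s1 → s1
  read 'm': s1 → s0
s0 -> s0 -> s1 -> s1 -> s1 -> s0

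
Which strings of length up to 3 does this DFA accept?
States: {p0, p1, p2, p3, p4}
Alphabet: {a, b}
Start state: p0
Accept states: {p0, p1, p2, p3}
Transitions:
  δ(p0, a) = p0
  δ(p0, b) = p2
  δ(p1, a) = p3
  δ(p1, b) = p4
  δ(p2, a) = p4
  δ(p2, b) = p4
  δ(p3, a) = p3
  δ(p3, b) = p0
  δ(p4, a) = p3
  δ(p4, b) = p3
ε, a, b, aa, ab, aaa, aab, baa, bab, bba, bbb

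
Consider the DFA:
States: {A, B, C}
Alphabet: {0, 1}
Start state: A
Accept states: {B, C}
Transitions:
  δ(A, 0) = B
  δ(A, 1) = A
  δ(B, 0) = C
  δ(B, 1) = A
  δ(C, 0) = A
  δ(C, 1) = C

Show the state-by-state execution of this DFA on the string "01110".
read '0': A → B
  read '1': B → A
  read '1': A → A
  read '1': A → A
  read '0': A → B
A -> B -> A -> A -> A -> B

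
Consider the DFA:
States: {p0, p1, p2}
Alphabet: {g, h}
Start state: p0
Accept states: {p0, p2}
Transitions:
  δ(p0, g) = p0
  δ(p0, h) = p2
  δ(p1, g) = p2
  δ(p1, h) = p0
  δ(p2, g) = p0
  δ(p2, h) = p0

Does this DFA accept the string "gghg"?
Processing string "gghg":
  p0 --g--> p0
  p0 --g--> p0
  p0 --h--> p2
  p2 --g--> p0
Final state: p0
Accept states: {p0, p2}
Yes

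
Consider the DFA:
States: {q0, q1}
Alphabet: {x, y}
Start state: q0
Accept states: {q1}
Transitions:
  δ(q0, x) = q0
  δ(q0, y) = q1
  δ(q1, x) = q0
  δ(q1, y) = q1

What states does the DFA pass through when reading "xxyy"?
read 'x': q0 → q0
  read 'x': q0 → q0
  read 'y': q0 → q1
  read 'y': q1 → q1
q0 -> q0 -> q0 -> q1 -> q1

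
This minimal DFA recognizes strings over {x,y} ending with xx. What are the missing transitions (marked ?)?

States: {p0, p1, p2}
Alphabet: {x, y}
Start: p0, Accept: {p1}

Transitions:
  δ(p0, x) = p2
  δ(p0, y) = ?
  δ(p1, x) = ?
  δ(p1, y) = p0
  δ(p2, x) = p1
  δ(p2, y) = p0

From the language and accept set, identify what each state tracks — p0: last symbol not x; p1: two trailing x's; p2: one trailing x.
Each missing δ(q, a) is the state matching the new tracked value after reading a.
δ(p0, y) = p0; δ(p1, x) = p1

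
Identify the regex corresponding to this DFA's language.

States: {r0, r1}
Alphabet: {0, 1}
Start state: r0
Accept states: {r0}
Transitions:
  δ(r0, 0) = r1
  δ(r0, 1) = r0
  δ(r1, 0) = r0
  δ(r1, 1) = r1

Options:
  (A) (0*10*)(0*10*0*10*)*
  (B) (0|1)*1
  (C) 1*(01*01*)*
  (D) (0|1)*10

Check each option against the DFA on short strings; one disagreement eliminates an option:
  (A) (0*10*)(0*10*0*10*)*: on ε the DFA stays in r0 and accepts (r0 ∈ Accept), but the regex does not match it → eliminate
  (B) (0|1)*1: on ε the DFA stays in r0 and accepts (r0 ∈ Accept), but the regex does not match it → eliminate
  (C) 1*(01*01*)*: agrees with the DFA on every string of length ≤ 6
  (D) (0|1)*10: on ε the DFA stays in r0 and accepts (r0 ∈ Accept), but the regex does not match it → eliminate
Only (C) is consistent with the DFA.
(C) 1*(01*01*)*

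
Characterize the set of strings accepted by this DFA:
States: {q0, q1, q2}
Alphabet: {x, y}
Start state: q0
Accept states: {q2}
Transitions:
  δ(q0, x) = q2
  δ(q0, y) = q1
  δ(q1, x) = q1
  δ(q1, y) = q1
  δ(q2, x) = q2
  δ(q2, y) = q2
Testing a few strings:
  'x' → accept
  'yy' → reject
  'yxy' → reject
  'xyy' → accept
State roles: q0=no input read; q1=started with y (dead); q2=started with x
All strings over {x,y} starting with x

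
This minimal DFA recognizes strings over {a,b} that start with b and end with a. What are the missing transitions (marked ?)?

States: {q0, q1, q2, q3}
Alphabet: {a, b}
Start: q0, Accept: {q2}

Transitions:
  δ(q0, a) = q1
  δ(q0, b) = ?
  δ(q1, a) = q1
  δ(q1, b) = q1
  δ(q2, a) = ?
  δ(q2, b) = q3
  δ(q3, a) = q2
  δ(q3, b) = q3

From the language and accept set, identify what each state tracks — q0: no input read; q1: started with a (dead); q2: started with b, last symbol a; q3: started with b, last symbol b.
Each missing δ(q, a) is the state matching the new tracked value after reading a.
δ(q0, b) = q3; δ(q2, a) = q2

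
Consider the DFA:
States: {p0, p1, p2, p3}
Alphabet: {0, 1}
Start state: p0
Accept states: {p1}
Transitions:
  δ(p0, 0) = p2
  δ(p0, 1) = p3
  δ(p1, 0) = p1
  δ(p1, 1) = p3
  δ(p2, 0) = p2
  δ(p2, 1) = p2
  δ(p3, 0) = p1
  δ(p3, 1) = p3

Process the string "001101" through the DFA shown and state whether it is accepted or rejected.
Processing string "001101":
  p0 --0--> p2
  p2 --0--> p2
  p2 --1--> p2
  p2 --1--> p2
  p2 --0--> p2
  p2 --1--> p2
Final state: p2
Accept states: {p1}
No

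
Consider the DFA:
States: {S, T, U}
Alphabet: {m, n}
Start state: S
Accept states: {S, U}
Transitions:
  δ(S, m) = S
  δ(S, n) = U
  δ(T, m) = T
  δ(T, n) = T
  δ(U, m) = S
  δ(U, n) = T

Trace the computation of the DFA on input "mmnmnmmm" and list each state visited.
read 'm': S → S
  read 'm': S → S
  read 'n': S → U
  read 'm': U → S
  read 'n': S → U
  read 'm': U → S
  read 'm': S → S
  read 'm': S → S
S -> S -> S -> U -> S -> U -> S -> S -> S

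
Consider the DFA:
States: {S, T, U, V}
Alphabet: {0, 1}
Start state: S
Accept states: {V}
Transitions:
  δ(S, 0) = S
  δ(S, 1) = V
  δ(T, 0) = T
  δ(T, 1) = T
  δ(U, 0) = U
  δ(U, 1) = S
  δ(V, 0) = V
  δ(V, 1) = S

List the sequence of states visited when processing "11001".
read '1': S → V
  read '1': V → S
  read '0': S → S
  read '0': S → S
  read '1': S → V
S -> V -> S -> S -> S -> V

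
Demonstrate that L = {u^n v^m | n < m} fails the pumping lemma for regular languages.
Assume L is regular with pumping length p. Idea: pumping up the u-block makes the u-count reach the v-count.
Choose s = u^p v^(p+1) ∈ L. By the pumping lemma, s = xyz with |xy| ≤ p, |y| > 0, so y = u^k with k ≥ 1. Then xy²z = u^(p+k) v^(p+1). Since p+k ≥ p+1, the number of u's is no longer strictly less than the number of v's, so xy²z ∉ L.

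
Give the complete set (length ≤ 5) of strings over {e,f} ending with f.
f, ef, ff, eef, eff, fef, fff, eeef, eeff, efef, efff, feef, feff, ffef, ffff, eeeef, eeeff, eefef, eefff, efeef, efeff, effef, effff, feeef, feeff, fefef, fefff, ffeef, ffeff, fffef, fffff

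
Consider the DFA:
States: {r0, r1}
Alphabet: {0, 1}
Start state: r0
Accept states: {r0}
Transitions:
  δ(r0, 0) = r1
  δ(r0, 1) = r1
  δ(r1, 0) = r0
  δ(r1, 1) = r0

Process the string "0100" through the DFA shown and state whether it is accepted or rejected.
Processing string "0100":
  r0 --0--> r1
  r1 --1--> r0
  r0 --0--> r1
  r1 --0--> r0
Final state: r0
Accept states: {r0}
Yes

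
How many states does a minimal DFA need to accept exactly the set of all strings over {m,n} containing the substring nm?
By Myhill–Nerode, count the distinguishable equivalence classes: 3 classes — one per longest suffix of the input that is a prefix of 'nm' (lengths 0 through 1), plus an absorbing 'already seen nm' class.
3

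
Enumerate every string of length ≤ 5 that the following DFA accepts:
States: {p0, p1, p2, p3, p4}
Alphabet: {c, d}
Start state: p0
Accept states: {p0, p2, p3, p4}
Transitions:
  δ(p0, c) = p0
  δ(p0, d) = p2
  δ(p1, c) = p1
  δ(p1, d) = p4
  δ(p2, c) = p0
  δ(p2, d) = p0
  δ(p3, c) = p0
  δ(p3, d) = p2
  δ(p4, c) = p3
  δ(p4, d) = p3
ε, c, d, cc, cd, dc, dd, ccc, ccd, cdc, cdd, dcc, dcd, ddc, ddd, cccc, cccd, ccdc, ccdd, cdcc, cdcd, cddc, cddd, dccc, dccd, dcdc, dcdd, ddcc, ddcd, dddc, dddd, ccccc, ccccd, cccdc, cccdd, ccdcc, ccdcd, ccddc, ccddd, cdccc, cdccd, cdcdc, cdcdd, cddcc, cddcd, cdddc, cdddd, dcccc, dcccd, dccdc, dccdd, dcdcc, dcdcd, dcddc, dcddd, ddccc, ddccd, ddcdc, ddcdd, dddcc, dddcd, ddddc, ddddd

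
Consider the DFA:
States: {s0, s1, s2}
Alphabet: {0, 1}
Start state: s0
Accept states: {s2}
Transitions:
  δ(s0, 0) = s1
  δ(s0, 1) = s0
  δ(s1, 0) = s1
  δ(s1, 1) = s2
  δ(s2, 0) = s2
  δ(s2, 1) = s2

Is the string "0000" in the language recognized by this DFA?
Processing string "0000":
  s0 --0--> s1
  s1 --0--> s1
  s1 --0--> s1
  s1 --0--> s1
Final state: s1
Accept states: {s2}
No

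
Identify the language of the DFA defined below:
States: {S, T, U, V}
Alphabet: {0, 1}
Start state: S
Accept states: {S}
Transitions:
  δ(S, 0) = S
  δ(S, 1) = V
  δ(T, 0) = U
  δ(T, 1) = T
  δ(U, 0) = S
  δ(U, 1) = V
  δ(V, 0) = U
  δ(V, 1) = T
Testing a few strings:
  '1' → reject
  '11' → reject
  '001' → reject
  '1011' → reject
State roles: S=value ≡ 0 (mod 4); T=value ≡ 3 (mod 4); U=value ≡ 2 (mod 4); V=value ≡ 1 (mod 4)
All binary strings representing a multiple of 4 (read in base 2; leading zeros allowed and ε counts as 0)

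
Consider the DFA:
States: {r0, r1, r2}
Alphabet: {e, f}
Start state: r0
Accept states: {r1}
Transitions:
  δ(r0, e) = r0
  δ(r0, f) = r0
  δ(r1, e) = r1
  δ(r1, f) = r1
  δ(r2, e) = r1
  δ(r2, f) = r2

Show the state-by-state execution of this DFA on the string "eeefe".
read 'e': r0 → r0
  read 'e': r0 → r0
  read 'e': r0 → r0
  read 'f': r0 → r0
  read 'e': r0 → r0
r0 -> r0 -> r0 -> r0 -> r0 -> r0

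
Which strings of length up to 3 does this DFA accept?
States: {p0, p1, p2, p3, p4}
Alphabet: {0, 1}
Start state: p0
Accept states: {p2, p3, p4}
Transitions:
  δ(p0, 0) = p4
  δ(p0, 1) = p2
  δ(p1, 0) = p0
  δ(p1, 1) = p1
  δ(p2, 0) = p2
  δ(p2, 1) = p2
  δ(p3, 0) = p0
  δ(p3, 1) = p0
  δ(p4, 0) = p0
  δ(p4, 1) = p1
0, 1, 10, 11, 000, 001, 100, 101, 110, 111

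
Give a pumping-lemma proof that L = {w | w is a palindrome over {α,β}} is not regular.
Assume L is regular with pumping length p. Idea: pumping the leading α-block breaks the symmetry.
Choose s = α^p β α^p (a palindrome of length 2p+1 ≥ p). By the pumping lemma, s = xyz with |xy| ≤ p, |y| > 0, so y = α^k with k > 0 (xy lies entirely in the first α^p). Then xy²z = α^(p+k) β α^p, which is not a palindrome since p+k ≠ p.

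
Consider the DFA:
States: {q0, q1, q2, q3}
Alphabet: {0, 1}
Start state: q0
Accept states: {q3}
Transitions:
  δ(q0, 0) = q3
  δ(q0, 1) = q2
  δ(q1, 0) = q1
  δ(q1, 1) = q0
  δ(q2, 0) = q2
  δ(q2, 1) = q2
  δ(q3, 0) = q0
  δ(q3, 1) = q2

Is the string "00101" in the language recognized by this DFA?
Processing string "00101":
  q0 --0--> q3
  q3 --0--> q0
  q0 --1--> q2
  q2 --0--> q2
  q2 --1--> q2
Final state: q2
Accept states: {q3}
No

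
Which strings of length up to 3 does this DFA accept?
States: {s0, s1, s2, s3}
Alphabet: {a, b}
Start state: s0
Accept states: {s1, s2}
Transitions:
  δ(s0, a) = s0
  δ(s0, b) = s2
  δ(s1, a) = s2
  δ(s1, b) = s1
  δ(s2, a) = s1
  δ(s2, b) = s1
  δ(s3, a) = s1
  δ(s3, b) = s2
b, ab, ba, bb, aab, aba, abb, baa, bab, bba, bbb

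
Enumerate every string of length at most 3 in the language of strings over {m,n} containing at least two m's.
mm, mmm, mmn, mnm, nmm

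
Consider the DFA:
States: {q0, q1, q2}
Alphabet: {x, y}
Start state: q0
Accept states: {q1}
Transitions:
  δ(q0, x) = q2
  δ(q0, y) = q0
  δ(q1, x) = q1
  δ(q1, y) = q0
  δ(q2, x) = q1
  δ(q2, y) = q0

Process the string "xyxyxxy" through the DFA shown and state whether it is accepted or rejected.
Processing string "xyxyxxy":
  q0 --x--> q2
  q2 --y--> q0
  q0 --x--> q2
  q2 --y--> q0
  q0 --x--> q2
  q2 --x--> q1
  q1 --y--> q0
Final state: q0
Accept states: {q1}
No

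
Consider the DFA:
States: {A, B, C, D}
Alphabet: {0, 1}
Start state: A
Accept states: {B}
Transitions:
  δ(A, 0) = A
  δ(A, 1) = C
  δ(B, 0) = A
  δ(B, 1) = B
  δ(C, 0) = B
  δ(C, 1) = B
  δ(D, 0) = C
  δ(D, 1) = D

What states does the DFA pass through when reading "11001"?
read '1': A → C
  read '1': C → B
  read '0': B → A
  read '0': A → A
  read '1': A → C
A -> C -> B -> A -> A -> C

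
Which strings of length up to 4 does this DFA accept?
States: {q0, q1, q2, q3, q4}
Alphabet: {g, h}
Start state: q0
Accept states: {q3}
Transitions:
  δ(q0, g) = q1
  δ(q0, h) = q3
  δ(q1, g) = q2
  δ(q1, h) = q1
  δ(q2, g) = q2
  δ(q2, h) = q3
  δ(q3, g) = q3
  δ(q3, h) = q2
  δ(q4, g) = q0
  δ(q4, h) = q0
h, hg, ggh, hgg, hhh, gggh, gghg, ghgh, hggg, hghh, hhgh, hhhg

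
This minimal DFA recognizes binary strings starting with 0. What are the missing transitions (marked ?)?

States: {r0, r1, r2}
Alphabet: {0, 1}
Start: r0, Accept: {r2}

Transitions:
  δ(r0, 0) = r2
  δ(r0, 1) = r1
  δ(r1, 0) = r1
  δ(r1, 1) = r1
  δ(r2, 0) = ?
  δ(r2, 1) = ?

From the language and accept set, identify what each state tracks — r0: no input read; r1: started with 1 (dead); r2: started with 0.
Each missing δ(q, a) is the state matching the new tracked value after reading a.
δ(r2, 0) = r2; δ(r2, 1) = r2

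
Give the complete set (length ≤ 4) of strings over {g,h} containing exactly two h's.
hh, ghh, hgh, hhg, gghh, ghgh, ghhg, hggh, hghg, hhgg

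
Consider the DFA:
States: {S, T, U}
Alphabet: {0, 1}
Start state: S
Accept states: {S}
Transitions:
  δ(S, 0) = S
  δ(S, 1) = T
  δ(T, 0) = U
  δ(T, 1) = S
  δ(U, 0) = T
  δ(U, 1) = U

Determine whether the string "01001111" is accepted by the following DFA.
Processing string "01001111":
  S --0--> S
  S --1--> T
  T --0--> U
  U --0--> T
  T --1--> S
  S --1--> T
  T --1--> S
  S --1--> T
Final state: T
Accept states: {S}
No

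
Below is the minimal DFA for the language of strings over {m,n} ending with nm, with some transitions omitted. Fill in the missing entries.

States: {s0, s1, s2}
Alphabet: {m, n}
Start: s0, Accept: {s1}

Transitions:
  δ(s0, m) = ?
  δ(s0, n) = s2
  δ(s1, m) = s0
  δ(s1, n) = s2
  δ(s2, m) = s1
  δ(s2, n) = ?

From the language and accept set, identify what each state tracks — s0: no suffix match; s1: suffix is nm; s2: one trailing n.
Each missing δ(q, a) is the state matching the new tracked value after reading a.
δ(s0, m) = s0; δ(s2, n) = s2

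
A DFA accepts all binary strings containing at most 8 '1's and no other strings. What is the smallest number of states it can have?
By Myhill–Nerode, count the distinguishable equivalence classes: 10 classes — having seen 0, 1, …, 8, or >8 copies of '1'; counts 0 through 8 are accepting and >8 is dead.
10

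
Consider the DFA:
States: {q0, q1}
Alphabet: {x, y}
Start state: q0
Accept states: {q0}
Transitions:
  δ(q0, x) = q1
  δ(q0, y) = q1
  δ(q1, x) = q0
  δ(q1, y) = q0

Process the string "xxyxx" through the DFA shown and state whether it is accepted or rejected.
Processing string "xxyxx":
  q0 --x--> q1
  q1 --x--> q0
  q0 --y--> q1
  q1 --x--> q0
  q0 --x--> q1
Final state: q1
Accept states: {q0}
No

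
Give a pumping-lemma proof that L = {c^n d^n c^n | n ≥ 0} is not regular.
Assume L is regular with pumping length p. Idea: pumping the first c-block unbalances it against the other two.
Choose s = c^p d^p c^p ∈ L (|s| = 3p ≥ p). By the pumping lemma, s = xyz with |xy| ≤ p, |y| > 0, so y = c^k with k ≥ 1, inside the first c-block. Then xy²z = c^(p+k) d^p c^p. The first block has length p+k ≠ p, so the three block lengths are no longer equal and xy²z ∉ L.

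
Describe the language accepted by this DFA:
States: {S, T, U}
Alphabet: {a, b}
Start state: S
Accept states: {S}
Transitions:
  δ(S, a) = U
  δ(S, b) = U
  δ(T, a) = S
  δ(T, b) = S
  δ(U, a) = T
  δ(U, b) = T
Testing a few strings:
  'abbb' → reject
  'baab' → reject
  'ba' → reject
  'aa' → reject
State roles: S=length ≡ 0 (mod 3); T=length ≡ 2 (mod 3); U=length ≡ 1 (mod 3)
All strings over {a,b} whose length is a multiple of 3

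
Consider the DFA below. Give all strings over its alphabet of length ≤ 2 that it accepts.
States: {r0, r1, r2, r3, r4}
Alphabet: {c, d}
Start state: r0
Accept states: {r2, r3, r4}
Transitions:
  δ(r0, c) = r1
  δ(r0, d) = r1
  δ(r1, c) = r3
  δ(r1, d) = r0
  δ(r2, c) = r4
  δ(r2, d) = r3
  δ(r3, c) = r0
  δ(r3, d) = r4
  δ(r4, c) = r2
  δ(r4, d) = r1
cc, dc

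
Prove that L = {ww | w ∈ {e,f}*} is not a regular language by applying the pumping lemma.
Assume L is regular with pumping length p. Idea: pumping the leading e-block breaks the equality of the two halves.
Choose s = e^p f e^p f ∈ L (with w = e^p f). |s| = 2p+2 ≥ p. By the pumping lemma, s = xyz with |xy| ≤ p, |y| > 0, so y = e^k with k ≥ 1, in the first e-block. Then xy²z = e^(p+k) f e^p f, of length 2p+2+k. If k is odd this length is odd, so it cannot be of the form ww. If k is even, each half has length p+1+k/2 ≤ p+k, so the first half lies entirely inside the leading e-block and contains no f, while the second half ends in f; the halves differ. Either way xy²z ∉ L.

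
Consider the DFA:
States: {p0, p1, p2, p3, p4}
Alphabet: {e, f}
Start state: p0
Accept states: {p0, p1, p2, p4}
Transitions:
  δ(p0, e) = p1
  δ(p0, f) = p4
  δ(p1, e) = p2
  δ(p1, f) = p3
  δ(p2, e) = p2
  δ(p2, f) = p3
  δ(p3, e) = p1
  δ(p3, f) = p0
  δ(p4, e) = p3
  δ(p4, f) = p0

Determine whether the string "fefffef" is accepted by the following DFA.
Processing string "fefffef":
  p0 --f--> p4
  p4 --e--> p3
  p3 --f--> p0
  p0 --f--> p4
  p4 --f--> p0
  p0 --e--> p1
  p1 --f--> p3
Final state: p3
Accept states: {p0, p1, p2, p4}
No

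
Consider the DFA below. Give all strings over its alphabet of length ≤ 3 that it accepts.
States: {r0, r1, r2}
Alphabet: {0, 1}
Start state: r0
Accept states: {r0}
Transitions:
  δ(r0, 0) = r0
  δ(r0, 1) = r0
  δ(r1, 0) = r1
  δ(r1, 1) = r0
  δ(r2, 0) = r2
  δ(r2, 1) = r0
ε, 0, 1, 00, 01, 10, 11, 000, 001, 010, 011, 100, 101, 110, 111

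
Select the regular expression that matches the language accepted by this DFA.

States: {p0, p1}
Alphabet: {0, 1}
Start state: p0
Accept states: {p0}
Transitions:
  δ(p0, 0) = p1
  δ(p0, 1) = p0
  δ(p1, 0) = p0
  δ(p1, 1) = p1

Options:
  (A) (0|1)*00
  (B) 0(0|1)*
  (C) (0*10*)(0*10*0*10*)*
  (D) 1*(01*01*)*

Check each option against the DFA on short strings; one disagreement eliminates an option:
  (A) (0|1)*00: on ε the DFA stays in p0 and accepts (p0 ∈ Accept), but the regex does not match it → eliminate
  (B) 0(0|1)*: on ε the DFA stays in p0 and accepts (p0 ∈ Accept), but the regex does not match it → eliminate
  (C) (0*10*)(0*10*0*10*)*: on ε the DFA stays in p0 and accepts (p0 ∈ Accept), but the regex does not match it → eliminate
  (D) 1*(01*01*)*: agrees with the DFA on every string of length ≤ 6
Only (D) is consistent with the DFA.
(D) 1*(01*01*)*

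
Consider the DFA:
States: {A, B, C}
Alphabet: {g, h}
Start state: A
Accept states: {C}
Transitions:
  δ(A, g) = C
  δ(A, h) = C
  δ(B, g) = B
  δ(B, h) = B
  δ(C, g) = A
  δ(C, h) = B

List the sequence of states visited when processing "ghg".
read 'g': A → C
  read 'h': C → B
  read 'g': B → B
A -> C -> B -> B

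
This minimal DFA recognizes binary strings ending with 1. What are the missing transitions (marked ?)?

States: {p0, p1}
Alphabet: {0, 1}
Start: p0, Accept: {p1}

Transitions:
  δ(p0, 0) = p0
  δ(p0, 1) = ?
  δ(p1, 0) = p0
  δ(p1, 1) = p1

From the language and accept set, identify what each state tracks — p0: last symbol not 1; p1: last symbol is 1.
Each missing δ(q, a) is the state matching the new tracked value after reading a.
δ(p0, 1) = p1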